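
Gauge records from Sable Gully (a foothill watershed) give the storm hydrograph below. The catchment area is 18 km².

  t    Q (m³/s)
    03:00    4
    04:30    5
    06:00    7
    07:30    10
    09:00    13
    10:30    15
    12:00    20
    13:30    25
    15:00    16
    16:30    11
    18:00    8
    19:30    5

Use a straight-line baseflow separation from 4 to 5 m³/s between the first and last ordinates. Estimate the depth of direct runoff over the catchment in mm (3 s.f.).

Direct runoff: 0.00, 0.91, 2.82, 5.73, 8.64, 10.55, 15.45, 20.36, 11.27, 6.18, 3.09, 0.00 m³/s; ΣQ_DR = 85.00 m³/s.
V = ΣQ_DR · Δt = 85.00 × 5400 s = 4.590 × 10^5 m³.
Over A = 18 km², depth = V / A = 25.5 mm.

d ≈ 25.5 mm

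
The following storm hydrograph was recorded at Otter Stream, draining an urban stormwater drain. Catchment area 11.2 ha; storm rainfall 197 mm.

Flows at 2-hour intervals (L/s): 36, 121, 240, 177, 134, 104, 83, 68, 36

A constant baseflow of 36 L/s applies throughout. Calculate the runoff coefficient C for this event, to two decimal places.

ΣQ_DR = 675.0 L/s; V = ΣQ_DR·Δt = 4.860 × 10^6 L.
Runoff depth d = V / A = 43.39 mm.
C = d / P = 43.39 / 197 = 0.22.

C ≈ 0.22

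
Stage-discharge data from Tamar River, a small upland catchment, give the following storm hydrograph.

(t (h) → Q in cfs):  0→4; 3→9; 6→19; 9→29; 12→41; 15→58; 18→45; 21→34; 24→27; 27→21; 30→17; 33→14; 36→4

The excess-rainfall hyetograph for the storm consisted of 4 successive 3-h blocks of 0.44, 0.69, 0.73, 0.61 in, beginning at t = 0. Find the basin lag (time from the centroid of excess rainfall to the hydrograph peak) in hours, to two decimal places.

t_L ≈ 8.67 h

Centroid of excess rainfall: t_c = Σ P_i·t̄_i / ΣP_i = 6.3340 h (block centres at 1.5, 4.5, 7.5, 10.5 h).
Hydrograph peak occurs at t = 15 h, so basin lag t_L = 15 − 6.3340 = 8.67 h.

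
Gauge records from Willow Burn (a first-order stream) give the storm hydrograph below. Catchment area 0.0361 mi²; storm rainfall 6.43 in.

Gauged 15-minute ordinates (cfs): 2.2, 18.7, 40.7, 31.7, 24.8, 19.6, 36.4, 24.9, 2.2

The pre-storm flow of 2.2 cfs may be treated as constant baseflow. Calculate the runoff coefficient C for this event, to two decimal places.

ΣQ_DR = 181.4 cfs; V = ΣQ_DR·Δt = 1.633 × 10^5 ft³.
Runoff depth d = V / A = 1.947 in.
C = d / P = 1.947 / 6.43 = 0.30.

C ≈ 0.30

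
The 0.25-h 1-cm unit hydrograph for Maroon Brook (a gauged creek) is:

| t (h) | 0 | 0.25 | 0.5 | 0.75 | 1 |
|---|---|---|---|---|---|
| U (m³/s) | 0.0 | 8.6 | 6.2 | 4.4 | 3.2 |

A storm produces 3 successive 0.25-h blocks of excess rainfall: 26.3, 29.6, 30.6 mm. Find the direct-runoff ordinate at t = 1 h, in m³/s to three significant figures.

Q ≈ 40.4 m³/s

By discrete convolution, Q_j = Σ (P_i / 10 mm) · U_{j−i}.
At t = 1 h (j=4): Q = (26.3/10)·3.2 + (29.6/10)·4.4 + (30.6/10)·6.2 = 40.4 m³/s.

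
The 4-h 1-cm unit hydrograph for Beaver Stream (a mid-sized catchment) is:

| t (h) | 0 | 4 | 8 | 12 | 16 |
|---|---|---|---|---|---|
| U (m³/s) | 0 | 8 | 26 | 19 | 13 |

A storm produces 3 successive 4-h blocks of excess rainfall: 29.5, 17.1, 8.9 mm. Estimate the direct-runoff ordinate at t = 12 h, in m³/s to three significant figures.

Q ≈ 108 m³/s

By discrete convolution, Q_j = Σ (P_i / 10 mm) · U_{j−i}.
At t = 12 h (j=3): Q = (29.5/10)·19 + (17.1/10)·26 + (8.9/10)·8 = 108 m³/s.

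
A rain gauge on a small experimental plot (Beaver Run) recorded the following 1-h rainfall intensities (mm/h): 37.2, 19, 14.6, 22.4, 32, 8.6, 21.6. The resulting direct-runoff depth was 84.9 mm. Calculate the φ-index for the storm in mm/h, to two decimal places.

Only the 6 blocks with intensity above φ contribute runoff: 37.2, 19, 14.6, 22.4, 32, 21.6 mm/h.
Σ(I−φ)·Δt = d  ⇒  (37.2+19+14.6+22.4+32+21.6 − 6φ)·1 = 84.9
φ = (146.8 − 84.9/1) / 6 = 10.32 mm/h.

φ ≈ 10.32 mm/h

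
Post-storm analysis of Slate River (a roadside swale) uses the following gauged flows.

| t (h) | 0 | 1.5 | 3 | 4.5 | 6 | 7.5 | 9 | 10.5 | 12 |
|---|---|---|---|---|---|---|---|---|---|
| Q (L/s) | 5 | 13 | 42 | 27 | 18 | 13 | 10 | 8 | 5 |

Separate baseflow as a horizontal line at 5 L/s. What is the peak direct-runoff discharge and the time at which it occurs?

Q_p = 37.0 L/s at t = 3 h

Subtracting baseflow gives direct-runoff ordinates: 0.0, 8.0, 37.0, 22.0, 13.0, 8.0, 5.0, 3.0, 0.0 L/s.
The maximum is 37.0 L/s, occurring at the reading for t = 3 h.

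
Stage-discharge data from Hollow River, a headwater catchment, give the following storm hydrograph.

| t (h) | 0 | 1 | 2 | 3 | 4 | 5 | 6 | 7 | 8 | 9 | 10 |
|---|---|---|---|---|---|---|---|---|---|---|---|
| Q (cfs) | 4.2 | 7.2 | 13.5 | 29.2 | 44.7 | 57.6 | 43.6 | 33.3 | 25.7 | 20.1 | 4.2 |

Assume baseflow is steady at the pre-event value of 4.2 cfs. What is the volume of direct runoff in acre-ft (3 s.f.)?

Direct-runoff ordinates (Q − Q_b): 0.0, 3.0, 9.3, 25.0, 40.5, 53.4, 39.4, 29.1, 21.5, 15.9, 0.0 cfs.
ΣQ_DR = 237.1 cfs.
With Δt = 1 h = 3600 s, V = ΣQ_DR · Δt = 237.1 × 3600 = 8.54 × 10^5 ft³ = 19.6 acre-ft.

V ≈ 19.6 acre-ft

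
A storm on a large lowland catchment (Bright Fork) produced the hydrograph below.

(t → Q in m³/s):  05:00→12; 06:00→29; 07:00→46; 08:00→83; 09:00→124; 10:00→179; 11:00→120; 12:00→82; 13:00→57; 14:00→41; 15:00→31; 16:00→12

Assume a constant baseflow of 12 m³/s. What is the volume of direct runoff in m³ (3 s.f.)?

V ≈ 2.42 × 10^6 m³

Direct-runoff ordinates (Q − Q_b): 0.0, 17.0, 34.0, 71.0, 112.0, 167.0, 108.0, 70.0, 45.0, 29.0, 19.0, 0.0 m³/s.
ΣQ_DR = 672.0 m³/s.
With Δt = 1 h = 3600 s, V = ΣQ_DR · Δt = 672.0 × 3600 = 2.42 × 10^6 m³.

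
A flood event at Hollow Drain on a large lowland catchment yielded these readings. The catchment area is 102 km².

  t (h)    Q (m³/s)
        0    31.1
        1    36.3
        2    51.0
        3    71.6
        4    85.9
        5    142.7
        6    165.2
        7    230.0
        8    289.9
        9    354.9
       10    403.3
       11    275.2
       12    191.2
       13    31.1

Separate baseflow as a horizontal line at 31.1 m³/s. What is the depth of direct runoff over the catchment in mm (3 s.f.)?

d ≈ 67.9 mm

Direct runoff: 0.0, 5.2, 19.9, 40.5, 54.8, 111.6, 134.1, 198.9, 258.8, 323.8, 372.2, 244.1, 160.1, 0.0 m³/s; ΣQ_DR = 1924 m³/s.
V = ΣQ_DR · Δt = 1924 × 3600 s = 6.926 × 10^6 m³.
Over A = 102 km², depth = V / A = 67.9 mm.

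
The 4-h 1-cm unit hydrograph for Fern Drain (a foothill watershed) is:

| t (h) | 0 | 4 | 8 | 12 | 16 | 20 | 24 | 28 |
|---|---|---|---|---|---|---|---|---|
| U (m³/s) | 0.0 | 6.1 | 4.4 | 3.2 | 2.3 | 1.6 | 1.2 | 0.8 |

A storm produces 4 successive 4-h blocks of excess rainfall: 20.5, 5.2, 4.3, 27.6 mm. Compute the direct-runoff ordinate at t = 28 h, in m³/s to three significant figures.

Q ≈ 9.30 m³/s

By discrete convolution, Q_j = Σ (P_i / 10 mm) · U_{j−i}.
At t = 28 h (j=7): Q = (20.5/10)·0.8 + (5.2/10)·1.2 + (4.3/10)·1.6 + (27.6/10)·2.3 = 9.30 m³/s.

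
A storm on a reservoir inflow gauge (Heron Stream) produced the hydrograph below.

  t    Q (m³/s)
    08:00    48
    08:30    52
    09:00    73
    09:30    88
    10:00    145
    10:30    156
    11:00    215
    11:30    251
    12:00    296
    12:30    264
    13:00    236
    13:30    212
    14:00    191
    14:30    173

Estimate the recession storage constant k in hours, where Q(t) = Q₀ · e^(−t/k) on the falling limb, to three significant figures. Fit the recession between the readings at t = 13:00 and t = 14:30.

k ≈ 4.83 h

On the falling limb, Q drops from 236 to 173 m³/s between t = 13:00 and t = 14:30 (Δt = 1.5 h).
k = −Δt / ln(Q₂/Q₁) = −1.5 / ln(173/236) = 4.83 h.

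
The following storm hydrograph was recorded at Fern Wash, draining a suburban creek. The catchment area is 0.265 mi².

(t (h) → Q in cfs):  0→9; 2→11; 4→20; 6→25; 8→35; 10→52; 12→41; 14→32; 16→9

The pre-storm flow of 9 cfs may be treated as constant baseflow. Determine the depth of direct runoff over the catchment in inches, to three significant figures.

Direct runoff: 0.0, 2.0, 11.0, 16.0, 26.0, 43.0, 32.0, 23.0, 0.0 cfs; ΣQ_DR = 153.0 cfs.
V = ΣQ_DR · Δt = 153.0 × 7200 s = 1.102 × 10^6 ft³.
Over A = 0.265 mi², depth = V / A = 1.79 in.

d ≈ 1.79 in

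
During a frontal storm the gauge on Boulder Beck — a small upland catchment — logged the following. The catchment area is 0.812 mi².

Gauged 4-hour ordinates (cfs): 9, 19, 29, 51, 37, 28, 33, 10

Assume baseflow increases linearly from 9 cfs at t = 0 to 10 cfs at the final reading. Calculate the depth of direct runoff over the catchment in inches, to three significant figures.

d ≈ 1.07 in

Direct runoff: 0.00, 9.86, 19.71, 41.57, 27.43, 18.29, 23.14, 0.00 cfs; ΣQ_DR = 140.0 cfs.
V = ΣQ_DR · Δt = 140.0 × 14400 s = 2.016 × 10^6 ft³.
Over A = 0.812 mi², depth = V / A = 1.07 in.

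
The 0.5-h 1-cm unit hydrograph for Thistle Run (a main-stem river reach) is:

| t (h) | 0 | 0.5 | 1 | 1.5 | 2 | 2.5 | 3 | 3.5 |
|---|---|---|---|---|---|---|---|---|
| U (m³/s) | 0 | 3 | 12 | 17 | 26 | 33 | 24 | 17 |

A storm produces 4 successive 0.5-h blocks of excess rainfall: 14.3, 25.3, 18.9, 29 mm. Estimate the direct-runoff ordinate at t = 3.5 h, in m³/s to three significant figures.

By discrete convolution, Q_j = Σ (P_i / 10 mm) · U_{j−i}.
At t = 3.5 h (j=7): Q = (14.3/10)·17 + (25.3/10)·24 + (18.9/10)·33 + (29/10)·26 = 223 m³/s.

Q ≈ 223 m³/s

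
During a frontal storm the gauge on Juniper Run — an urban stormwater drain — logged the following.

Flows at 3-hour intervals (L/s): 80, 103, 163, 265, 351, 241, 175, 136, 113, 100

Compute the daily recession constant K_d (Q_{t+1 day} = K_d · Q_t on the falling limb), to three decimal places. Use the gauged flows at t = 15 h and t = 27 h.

K_d ≈ 0.172

Between t = 15 h and t = 27 h the flow falls from 241 to 100 L/s over 4×3 h = 12 h.
Per-interval ratio K = (100/241)^(1/4) = 0.8026; K_d = K^(24/3) = 0.172.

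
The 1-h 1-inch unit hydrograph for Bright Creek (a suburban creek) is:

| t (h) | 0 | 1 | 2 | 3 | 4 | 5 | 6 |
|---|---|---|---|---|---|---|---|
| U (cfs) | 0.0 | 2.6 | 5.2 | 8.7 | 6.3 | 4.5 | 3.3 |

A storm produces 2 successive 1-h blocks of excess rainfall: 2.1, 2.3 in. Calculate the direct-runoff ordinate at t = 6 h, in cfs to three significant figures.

By discrete convolution, Q_j = Σ (P_i / 1 in) · U_{j−i}.
At t = 6 h (j=6): Q = (2.1/1)·3.3 + (2.3/1)·4.5 = 17.3 cfs.

Q ≈ 17.3 cfs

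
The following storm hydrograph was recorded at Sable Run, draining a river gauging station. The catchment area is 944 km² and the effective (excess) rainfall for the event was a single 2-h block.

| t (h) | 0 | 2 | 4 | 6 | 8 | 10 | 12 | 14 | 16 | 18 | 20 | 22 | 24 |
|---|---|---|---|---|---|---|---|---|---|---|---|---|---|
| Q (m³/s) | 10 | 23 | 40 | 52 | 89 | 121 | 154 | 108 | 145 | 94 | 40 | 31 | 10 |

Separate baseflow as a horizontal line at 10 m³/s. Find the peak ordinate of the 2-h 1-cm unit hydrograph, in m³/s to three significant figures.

Direct runoff: 0.0, 13.0, 30.0, 42.0, 79.0, 111.0, 144.0, 98.0, 135.0, 84.0, 30.0, 21.0, 0.0 m³/s; ΣQ_DR = 787.0 m³/s, peak = 144.0 m³/s.
Runoff depth d = ΣQ_DR·Δt / A = 787.0 × 7200 / (944 km²) = 6.003 mm.
The 1-cm UH is the DRH scaled by (10 mm)/d, so U_p = 144.0 × 10/6.003 = 240 m³/s.

U_p ≈ 240 m³/s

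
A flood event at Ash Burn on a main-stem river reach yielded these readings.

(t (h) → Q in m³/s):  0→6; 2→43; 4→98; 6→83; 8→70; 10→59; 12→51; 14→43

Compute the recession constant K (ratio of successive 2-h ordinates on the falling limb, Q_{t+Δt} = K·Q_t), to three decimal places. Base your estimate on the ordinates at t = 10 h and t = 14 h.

Using the recession-limb readings at t = 10 h and t = 14 h: Q falls from 59 to 43 m³/s over 2 intervals.
K = (Q₂/Q₁)^(1/2) = (43/59)^(1/2) = 0.854.

K ≈ 0.854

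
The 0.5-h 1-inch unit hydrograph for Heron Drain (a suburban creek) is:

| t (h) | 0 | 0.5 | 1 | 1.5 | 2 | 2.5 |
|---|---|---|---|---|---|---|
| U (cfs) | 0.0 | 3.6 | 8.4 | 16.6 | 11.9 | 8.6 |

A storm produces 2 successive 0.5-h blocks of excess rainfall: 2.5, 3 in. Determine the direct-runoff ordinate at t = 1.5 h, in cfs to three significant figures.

By discrete convolution, Q_j = Σ (P_i / 1 in) · U_{j−i}.
At t = 1.5 h (j=3): Q = (2.5/1)·16.6 + (3/1)·8.4 = 66.7 cfs.

Q ≈ 66.7 cfs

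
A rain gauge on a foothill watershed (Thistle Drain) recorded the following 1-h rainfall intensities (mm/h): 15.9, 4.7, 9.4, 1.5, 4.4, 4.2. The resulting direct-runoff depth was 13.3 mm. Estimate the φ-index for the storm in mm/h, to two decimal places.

φ ≈ 6.00 mm/h

Only the 2 blocks with intensity above φ contribute runoff: 15.9, 9.4 mm/h.
Σ(I−φ)·Δt = d  ⇒  (15.9+9.4 − 2φ)·1 = 13.3
φ = (25.30 − 13.3/1) / 2 = 6.00 mm/h.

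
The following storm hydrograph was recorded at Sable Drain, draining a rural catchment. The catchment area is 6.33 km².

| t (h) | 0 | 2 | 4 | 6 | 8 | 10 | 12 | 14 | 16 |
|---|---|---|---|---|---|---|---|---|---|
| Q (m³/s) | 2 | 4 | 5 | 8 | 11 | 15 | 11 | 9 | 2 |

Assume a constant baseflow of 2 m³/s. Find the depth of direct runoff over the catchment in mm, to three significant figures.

d ≈ 55.7 mm

Direct runoff: 0.0, 2.0, 3.0, 6.0, 9.0, 13.0, 9.0, 7.0, 0.0 m³/s; ΣQ_DR = 49.00 m³/s.
V = ΣQ_DR · Δt = 49.00 × 7200 s = 3.528 × 10^5 m³.
Over A = 6.33 km², depth = V / A = 55.7 mm.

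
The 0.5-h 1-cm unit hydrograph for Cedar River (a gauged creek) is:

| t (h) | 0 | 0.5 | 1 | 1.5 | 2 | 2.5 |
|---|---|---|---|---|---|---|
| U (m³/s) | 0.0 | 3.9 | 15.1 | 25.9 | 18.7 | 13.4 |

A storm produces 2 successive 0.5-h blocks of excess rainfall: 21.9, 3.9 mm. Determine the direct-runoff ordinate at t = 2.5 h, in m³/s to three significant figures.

Q ≈ 36.6 m³/s

By discrete convolution, Q_j = Σ (P_i / 10 mm) · U_{j−i}.
At t = 2.5 h (j=5): Q = (21.9/10)·13.4 + (3.9/10)·18.7 = 36.6 m³/s.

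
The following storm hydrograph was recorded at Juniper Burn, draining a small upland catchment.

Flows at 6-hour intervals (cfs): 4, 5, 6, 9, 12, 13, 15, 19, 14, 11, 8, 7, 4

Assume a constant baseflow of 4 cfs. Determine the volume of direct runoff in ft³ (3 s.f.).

V ≈ 1.62 × 10^6 ft³

Direct-runoff ordinates (Q − Q_b): 0.0, 1.0, 2.0, 5.0, 8.0, 9.0, 11.0, 15.0, 10.0, 7.0, 4.0, 3.0, 0.0 cfs.
ΣQ_DR = 75.00 cfs.
With Δt = 6 h = 21600 s, V = ΣQ_DR · Δt = 75.00 × 21600 = 1.62 × 10^6 ft³.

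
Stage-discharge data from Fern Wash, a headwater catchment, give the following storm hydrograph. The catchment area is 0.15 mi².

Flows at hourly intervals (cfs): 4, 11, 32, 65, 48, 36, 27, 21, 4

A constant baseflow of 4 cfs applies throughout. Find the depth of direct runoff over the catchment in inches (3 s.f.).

Direct runoff: 0.0, 7.0, 28.0, 61.0, 44.0, 32.0, 23.0, 17.0, 0.0 cfs; ΣQ_DR = 212.0 cfs.
V = ΣQ_DR · Δt = 212.0 × 3600 s = 7.632 × 10^5 ft³.
Over A = 0.15 mi², depth = V / A = 2.19 in.

d ≈ 2.19 in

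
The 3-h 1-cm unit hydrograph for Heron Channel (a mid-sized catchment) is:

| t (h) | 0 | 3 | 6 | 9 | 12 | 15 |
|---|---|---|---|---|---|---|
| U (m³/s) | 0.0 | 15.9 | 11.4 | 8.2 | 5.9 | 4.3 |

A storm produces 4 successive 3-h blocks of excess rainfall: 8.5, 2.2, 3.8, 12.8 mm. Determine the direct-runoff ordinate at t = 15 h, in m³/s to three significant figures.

Q ≈ 22.7 m³/s

By discrete convolution, Q_j = Σ (P_i / 10 mm) · U_{j−i}.
At t = 15 h (j=5): Q = (8.5/10)·4.3 + (2.2/10)·5.9 + (3.8/10)·8.2 + (12.8/10)·11.4 = 22.7 m³/s.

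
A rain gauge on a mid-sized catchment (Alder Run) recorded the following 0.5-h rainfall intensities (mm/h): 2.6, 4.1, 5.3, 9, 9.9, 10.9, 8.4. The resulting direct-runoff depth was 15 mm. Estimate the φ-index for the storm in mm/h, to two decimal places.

Only the 6 blocks with intensity above φ contribute runoff: 4.1, 5.3, 9, 9.9, 10.9, 8.4 mm/h.
Σ(I−φ)·Δt = d  ⇒  (4.1+5.3+9+9.9+10.9+8.4 − 6φ)·0.5 = 15
φ = (47.60 − 15/0.5) / 6 = 2.93 mm/h.

φ ≈ 2.93 mm/h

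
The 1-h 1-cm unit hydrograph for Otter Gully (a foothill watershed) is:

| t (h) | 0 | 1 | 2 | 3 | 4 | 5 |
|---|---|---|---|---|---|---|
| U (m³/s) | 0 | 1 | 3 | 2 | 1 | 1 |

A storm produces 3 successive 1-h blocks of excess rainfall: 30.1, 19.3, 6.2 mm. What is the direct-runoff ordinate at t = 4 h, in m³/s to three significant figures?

By discrete convolution, Q_j = Σ (P_i / 10 mm) · U_{j−i}.
At t = 4 h (j=4): Q = (30.1/10)·1 + (19.3/10)·2 + (6.2/10)·3 = 8.73 m³/s.

Q ≈ 8.73 m³/s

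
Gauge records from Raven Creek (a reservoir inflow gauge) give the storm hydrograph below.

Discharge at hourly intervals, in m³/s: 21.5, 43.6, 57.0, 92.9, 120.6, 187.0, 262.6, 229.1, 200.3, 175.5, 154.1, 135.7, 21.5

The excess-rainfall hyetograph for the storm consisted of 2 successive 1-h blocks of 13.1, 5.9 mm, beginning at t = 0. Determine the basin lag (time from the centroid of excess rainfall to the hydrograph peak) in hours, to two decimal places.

t_L ≈ 5.19 h

Centroid of excess rainfall: t_c = Σ P_i·t̄_i / ΣP_i = 0.8105 h (block centres at 0.5, 1.5 h).
Hydrograph peak occurs at t = 6 h, so basin lag t_L = 6 − 0.8105 = 5.19 h.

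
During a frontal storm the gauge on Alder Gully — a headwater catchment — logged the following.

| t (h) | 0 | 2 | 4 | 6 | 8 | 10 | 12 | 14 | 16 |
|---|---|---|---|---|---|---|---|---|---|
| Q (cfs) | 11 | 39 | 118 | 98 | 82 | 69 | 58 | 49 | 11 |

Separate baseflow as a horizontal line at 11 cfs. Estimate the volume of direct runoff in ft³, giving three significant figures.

V ≈ 3.14 × 10^6 ft³

Direct-runoff ordinates (Q − Q_b): 0.0, 28.0, 107.0, 87.0, 71.0, 58.0, 47.0, 38.0, 0.0 cfs.
ΣQ_DR = 436.0 cfs.
With Δt = 2 h = 7200 s, V = ΣQ_DR · Δt = 436.0 × 7200 = 3.14 × 10^6 ft³.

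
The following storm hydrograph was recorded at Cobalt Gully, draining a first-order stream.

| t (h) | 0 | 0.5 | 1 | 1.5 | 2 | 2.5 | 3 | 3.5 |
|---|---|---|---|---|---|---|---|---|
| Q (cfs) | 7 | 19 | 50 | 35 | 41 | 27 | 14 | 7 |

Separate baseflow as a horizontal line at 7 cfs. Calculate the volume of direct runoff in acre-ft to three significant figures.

Direct-runoff ordinates (Q − Q_b): 0.0, 12.0, 43.0, 28.0, 34.0, 20.0, 7.0, 0.0 cfs.
ΣQ_DR = 144.0 cfs.
With Δt = 0.5 h = 1800 s, V = ΣQ_DR · Δt = 144.0 × 1800 = 2.59 × 10^5 ft³ = 5.95 acre-ft.

V ≈ 5.95 acre-ft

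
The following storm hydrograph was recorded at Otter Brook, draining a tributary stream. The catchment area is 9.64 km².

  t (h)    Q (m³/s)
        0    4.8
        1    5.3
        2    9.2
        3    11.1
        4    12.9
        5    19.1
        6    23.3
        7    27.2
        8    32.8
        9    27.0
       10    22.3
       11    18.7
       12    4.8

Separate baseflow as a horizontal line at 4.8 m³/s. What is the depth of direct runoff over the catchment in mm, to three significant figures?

Direct runoff: 0.0, 0.5, 4.4, 6.3, 8.1, 14.3, 18.5, 22.4, 28.0, 22.2, 17.5, 13.9, 0.0 m³/s; ΣQ_DR = 156.1 m³/s.
V = ΣQ_DR · Δt = 156.1 × 3600 s = 5.620 × 10^5 m³.
Over A = 9.64 km², depth = V / A = 58.3 mm.

d ≈ 58.3 mm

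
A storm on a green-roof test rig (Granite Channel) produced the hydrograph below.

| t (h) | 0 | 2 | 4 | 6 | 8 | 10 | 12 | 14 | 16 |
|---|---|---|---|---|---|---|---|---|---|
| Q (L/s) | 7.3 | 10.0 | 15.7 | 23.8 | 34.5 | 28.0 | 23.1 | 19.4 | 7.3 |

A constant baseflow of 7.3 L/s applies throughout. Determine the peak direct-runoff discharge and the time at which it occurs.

Q_p = 27.2 L/s at t = 8 h

Subtracting baseflow gives direct-runoff ordinates: 0.0, 2.7, 8.4, 16.5, 27.2, 20.7, 15.8, 12.1, 0.0 L/s.
The maximum is 27.2 L/s, occurring at the reading for t = 8 h.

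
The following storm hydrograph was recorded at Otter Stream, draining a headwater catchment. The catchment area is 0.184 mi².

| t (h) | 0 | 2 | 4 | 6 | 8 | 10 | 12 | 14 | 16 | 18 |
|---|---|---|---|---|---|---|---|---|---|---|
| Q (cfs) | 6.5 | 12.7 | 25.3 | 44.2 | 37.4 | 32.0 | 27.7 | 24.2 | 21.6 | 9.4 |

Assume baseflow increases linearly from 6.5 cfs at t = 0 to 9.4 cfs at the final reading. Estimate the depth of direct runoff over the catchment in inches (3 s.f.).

Direct runoff: 0.00, 5.88, 18.16, 36.73, 29.61, 23.89, 19.27, 15.44, 12.52, 0.00 cfs; ΣQ_DR = 161.5 cfs.
V = ΣQ_DR · Δt = 161.5 × 7200 s = 1.163 × 10^6 ft³.
Over A = 0.184 mi², depth = V / A = 2.72 in.

d ≈ 2.72 in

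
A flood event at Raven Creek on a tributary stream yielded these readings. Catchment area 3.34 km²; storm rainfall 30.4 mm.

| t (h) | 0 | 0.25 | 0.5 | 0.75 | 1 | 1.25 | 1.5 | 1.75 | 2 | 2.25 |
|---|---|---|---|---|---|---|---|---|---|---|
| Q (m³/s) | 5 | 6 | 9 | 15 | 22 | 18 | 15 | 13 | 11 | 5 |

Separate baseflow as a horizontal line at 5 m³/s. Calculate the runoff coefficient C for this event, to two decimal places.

C ≈ 0.61

ΣQ_DR = 69.00 m³/s; V = ΣQ_DR·Δt = 62100 m³.
Runoff depth d = V / A = 18.59 mm.
C = d / P = 18.59 / 30.4 = 0.61.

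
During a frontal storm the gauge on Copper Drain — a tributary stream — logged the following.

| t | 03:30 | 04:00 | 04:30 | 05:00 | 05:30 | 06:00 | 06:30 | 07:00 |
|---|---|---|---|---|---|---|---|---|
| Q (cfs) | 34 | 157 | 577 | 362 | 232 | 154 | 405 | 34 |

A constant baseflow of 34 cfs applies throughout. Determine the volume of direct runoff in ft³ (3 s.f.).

V ≈ 3.03 × 10^6 ft³

Direct-runoff ordinates (Q − Q_b): 0.0, 123.0, 543.0, 328.0, 198.0, 120.0, 371.0, 0.0 cfs.
ΣQ_DR = 1683 cfs.
With Δt = 0.5 h = 1800 s, V = ΣQ_DR · Δt = 1683 × 1800 = 3.03 × 10^6 ft³.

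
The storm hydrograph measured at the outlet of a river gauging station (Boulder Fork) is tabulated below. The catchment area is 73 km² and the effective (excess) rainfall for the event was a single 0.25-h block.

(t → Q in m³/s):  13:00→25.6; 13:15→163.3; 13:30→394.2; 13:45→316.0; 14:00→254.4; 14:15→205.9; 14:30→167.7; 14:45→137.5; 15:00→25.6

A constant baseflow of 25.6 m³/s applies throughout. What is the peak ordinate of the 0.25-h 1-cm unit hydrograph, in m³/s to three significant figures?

U_p ≈ 205 m³/s

Direct runoff: 0.0, 137.7, 368.6, 290.4, 228.8, 180.3, 142.1, 111.9, 0.0 m³/s; ΣQ_DR = 1460 m³/s, peak = 368.6 m³/s.
Runoff depth d = ΣQ_DR·Δt / A = 1460 × 900 / (73 km²) = 18.00 mm.
The 1-cm UH is the DRH scaled by (10 mm)/d, so U_p = 368.6 × 10/18.00 = 205 m³/s.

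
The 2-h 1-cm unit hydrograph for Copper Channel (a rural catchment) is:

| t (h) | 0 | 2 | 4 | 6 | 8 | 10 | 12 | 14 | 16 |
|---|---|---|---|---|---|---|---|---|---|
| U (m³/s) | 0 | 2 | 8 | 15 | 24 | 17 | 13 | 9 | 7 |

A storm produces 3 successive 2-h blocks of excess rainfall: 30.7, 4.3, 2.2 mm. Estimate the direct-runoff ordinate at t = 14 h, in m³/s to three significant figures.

Q ≈ 37.0 m³/s

By discrete convolution, Q_j = Σ (P_i / 10 mm) · U_{j−i}.
At t = 14 h (j=7): Q = (30.7/10)·9 + (4.3/10)·13 + (2.2/10)·17 = 37.0 m³/s.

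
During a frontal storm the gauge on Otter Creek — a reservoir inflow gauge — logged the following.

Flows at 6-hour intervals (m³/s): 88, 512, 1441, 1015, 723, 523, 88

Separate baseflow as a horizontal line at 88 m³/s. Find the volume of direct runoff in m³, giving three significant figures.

Direct-runoff ordinates (Q − Q_b): 0.0, 424.0, 1353.0, 927.0, 635.0, 435.0, 0.0 m³/s.
ΣQ_DR = 3774 m³/s.
With Δt = 6 h = 21600 s, V = ΣQ_DR · Δt = 3774 × 21600 = 8.15 × 10^7 m³.

V ≈ 8.15 × 10^7 m³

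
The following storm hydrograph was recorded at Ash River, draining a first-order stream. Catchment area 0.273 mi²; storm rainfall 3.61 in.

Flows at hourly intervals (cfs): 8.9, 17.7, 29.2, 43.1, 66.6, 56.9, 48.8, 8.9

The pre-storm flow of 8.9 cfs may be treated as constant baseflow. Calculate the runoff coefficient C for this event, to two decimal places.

ΣQ_DR = 208.9 cfs; V = ΣQ_DR·Δt = 7.520 × 10^5 ft³.
Runoff depth d = V / A = 1.186 in.
C = d / P = 1.186 / 3.61 = 0.33.

C ≈ 0.33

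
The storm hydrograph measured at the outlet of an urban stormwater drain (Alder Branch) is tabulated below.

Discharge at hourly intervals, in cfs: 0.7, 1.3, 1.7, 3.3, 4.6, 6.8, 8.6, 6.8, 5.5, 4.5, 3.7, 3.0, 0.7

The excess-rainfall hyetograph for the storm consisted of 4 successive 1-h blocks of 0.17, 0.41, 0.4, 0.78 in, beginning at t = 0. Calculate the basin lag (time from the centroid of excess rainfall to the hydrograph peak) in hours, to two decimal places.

t_L ≈ 3.48 h

Centroid of excess rainfall: t_c = Σ P_i·t̄_i / ΣP_i = 2.5170 h (block centres at 0.5, 1.5, 2.5, 3.5 h).
Hydrograph peak occurs at t = 6 h, so basin lag t_L = 6 − 2.5170 = 3.48 h.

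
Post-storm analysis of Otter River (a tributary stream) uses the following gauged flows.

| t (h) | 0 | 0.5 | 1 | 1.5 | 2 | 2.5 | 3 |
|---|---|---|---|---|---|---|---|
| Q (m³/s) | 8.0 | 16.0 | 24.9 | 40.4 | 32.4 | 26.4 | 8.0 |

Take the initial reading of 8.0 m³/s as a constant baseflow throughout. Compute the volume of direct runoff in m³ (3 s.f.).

Direct-runoff ordinates (Q − Q_b): 0.0, 8.0, 16.9, 32.4, 24.4, 18.4, 0.0 m³/s.
ΣQ_DR = 100.1 m³/s.
With Δt = 0.5 h = 1800 s, V = ΣQ_DR · Δt = 100.1 × 1800 = 1.80 × 10^5 m³.

V ≈ 1.80 × 10^5 m³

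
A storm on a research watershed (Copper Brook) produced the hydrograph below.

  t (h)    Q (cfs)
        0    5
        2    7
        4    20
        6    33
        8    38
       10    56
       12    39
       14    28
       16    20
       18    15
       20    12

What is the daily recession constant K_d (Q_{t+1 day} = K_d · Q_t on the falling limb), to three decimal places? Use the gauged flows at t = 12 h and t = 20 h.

Between t = 12 h and t = 20 h the flow falls from 39 to 12 cfs over 4×2 h = 8 h.
Per-interval ratio K = (12/39)^(1/4) = 0.7448; K_d = K^(24/2) = 0.029.

K_d ≈ 0.029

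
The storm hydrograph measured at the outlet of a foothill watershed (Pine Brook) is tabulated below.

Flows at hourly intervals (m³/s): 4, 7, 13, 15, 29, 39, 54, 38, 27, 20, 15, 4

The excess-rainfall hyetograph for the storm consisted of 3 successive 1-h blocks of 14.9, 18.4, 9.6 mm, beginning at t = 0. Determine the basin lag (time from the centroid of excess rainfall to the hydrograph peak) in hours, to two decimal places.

t_L ≈ 4.62 h

Centroid of excess rainfall: t_c = Σ P_i·t̄_i / ΣP_i = 1.3765 h (block centres at 0.5, 1.5, 2.5 h).
Hydrograph peak occurs at t = 6 h, so basin lag t_L = 6 − 1.3765 = 4.62 h.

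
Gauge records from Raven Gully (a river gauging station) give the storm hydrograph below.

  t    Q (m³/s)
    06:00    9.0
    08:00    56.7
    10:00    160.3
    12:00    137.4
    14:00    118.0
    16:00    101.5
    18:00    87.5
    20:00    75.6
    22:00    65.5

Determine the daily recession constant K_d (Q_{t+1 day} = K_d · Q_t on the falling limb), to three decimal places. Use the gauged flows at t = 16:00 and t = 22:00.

K_d ≈ 0.173

Between t = 16:00 and t = 22:00 the flow falls from 101.5 to 65.5 m³/s over 3×2 h = 6 h.
Per-interval ratio K = (65.5/101.5)^(1/3) = 0.8642; K_d = K^(24/2) = 0.173.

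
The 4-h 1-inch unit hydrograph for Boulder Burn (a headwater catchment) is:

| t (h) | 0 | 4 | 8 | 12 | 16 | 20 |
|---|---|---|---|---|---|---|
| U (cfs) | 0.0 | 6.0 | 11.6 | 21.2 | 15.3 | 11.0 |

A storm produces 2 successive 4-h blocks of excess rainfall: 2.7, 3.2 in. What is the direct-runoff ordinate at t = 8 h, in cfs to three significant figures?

Q ≈ 50.5 cfs

By discrete convolution, Q_j = Σ (P_i / 1 in) · U_{j−i}.
At t = 8 h (j=2): Q = (2.7/1)·11.6 + (3.2/1)·6.0 = 50.5 cfs.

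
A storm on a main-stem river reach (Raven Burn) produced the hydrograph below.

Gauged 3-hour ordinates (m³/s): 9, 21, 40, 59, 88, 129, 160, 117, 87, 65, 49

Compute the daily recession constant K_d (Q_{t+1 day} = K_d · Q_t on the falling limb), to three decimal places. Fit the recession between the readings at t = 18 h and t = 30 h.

Between t = 18 h and t = 30 h the flow falls from 160 to 49 m³/s over 4×3 h = 12 h.
Per-interval ratio K = (49/160)^(1/4) = 0.7439; K_d = K^(24/3) = 0.094.

K_d ≈ 0.094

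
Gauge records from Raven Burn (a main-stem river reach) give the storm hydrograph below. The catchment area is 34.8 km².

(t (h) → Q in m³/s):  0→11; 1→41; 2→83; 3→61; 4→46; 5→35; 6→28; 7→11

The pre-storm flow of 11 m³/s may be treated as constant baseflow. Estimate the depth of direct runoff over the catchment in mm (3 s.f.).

d ≈ 23.6 mm

Direct runoff: 0.0, 30.0, 72.0, 50.0, 35.0, 24.0, 17.0, 0.0 m³/s; ΣQ_DR = 228.0 m³/s.
V = ΣQ_DR · Δt = 228.0 × 3600 s = 8.208 × 10^5 m³.
Over A = 34.8 km², depth = V / A = 23.6 mm.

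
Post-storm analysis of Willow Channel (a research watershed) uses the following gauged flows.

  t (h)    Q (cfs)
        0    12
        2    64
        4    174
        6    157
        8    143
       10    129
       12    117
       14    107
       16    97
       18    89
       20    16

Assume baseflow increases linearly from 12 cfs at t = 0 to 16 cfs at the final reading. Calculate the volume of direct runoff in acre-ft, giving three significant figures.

Direct-runoff ordinates (Q − Q_b): 0.00, 51.60, 161.20, 143.80, 129.40, 115.00, 102.60, 92.20, 81.80, 73.40, 0.00 cfs.
ΣQ_DR = 951.0 cfs.
With Δt = 2 h = 7200 s, V = ΣQ_DR · Δt = 951.0 × 7200 = 6.85 × 10^6 ft³ = 157 acre-ft.

V ≈ 157 acre-ft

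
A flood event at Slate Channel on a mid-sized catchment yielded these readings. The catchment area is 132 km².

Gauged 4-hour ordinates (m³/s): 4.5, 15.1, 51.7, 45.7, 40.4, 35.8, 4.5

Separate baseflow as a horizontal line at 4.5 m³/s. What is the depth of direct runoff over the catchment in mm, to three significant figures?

d ≈ 18.1 mm

Direct runoff: 0.0, 10.6, 47.2, 41.2, 35.9, 31.3, 0.0 m³/s; ΣQ_DR = 166.2 m³/s.
V = ΣQ_DR · Δt = 166.2 × 14400 s = 2.393 × 10^6 m³.
Over A = 132 km², depth = V / A = 18.1 mm.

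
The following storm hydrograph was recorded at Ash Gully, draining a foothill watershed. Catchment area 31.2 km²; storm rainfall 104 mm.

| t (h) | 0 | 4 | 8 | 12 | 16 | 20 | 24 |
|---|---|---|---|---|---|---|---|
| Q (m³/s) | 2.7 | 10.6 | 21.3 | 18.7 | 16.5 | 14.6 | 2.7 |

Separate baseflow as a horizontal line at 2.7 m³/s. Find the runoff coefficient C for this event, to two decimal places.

ΣQ_DR = 68.20 m³/s; V = ΣQ_DR·Δt = 9.821 × 10^5 m³.
Runoff depth d = V / A = 31.48 mm.
C = d / P = 31.48 / 104 = 0.30.

C ≈ 0.30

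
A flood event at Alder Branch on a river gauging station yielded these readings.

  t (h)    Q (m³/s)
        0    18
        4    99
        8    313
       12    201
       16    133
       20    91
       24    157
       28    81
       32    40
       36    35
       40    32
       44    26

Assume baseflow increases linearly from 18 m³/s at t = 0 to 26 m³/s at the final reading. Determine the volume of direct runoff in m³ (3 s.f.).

V ≈ 1.39 × 10^7 m³

Direct-runoff ordinates (Q − Q_b): 0.00, 80.27, 293.55, 180.82, 112.09, 69.36, 134.64, 57.91, 16.18, 10.45, 6.73, 0.00 m³/s.
ΣQ_DR = 962.0 m³/s.
With Δt = 4 h = 14400 s, V = ΣQ_DR · Δt = 962.0 × 14400 = 1.39 × 10^7 m³.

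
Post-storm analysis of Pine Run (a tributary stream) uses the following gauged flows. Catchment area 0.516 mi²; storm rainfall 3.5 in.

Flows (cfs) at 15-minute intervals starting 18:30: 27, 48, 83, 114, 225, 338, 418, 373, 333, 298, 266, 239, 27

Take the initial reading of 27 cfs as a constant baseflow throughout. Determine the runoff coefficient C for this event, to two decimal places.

C ≈ 0.52

ΣQ_DR = 2438 cfs; V = ΣQ_DR·Δt = 2.194 × 10^6 ft³.
Runoff depth d = V / A = 1.830 in.
C = d / P = 1.830 / 3.5 = 0.52.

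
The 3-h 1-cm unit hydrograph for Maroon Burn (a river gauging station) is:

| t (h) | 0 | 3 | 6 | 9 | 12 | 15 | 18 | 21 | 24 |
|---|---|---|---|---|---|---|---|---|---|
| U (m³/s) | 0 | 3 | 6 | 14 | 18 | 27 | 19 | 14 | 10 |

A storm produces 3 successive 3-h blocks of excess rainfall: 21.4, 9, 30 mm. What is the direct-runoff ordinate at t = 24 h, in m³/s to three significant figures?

By discrete convolution, Q_j = Σ (P_i / 10 mm) · U_{j−i}.
At t = 24 h (j=8): Q = (21.4/10)·10 + (9/10)·14 + (30/10)·19 = 91.0 m³/s.

Q ≈ 91.0 m³/s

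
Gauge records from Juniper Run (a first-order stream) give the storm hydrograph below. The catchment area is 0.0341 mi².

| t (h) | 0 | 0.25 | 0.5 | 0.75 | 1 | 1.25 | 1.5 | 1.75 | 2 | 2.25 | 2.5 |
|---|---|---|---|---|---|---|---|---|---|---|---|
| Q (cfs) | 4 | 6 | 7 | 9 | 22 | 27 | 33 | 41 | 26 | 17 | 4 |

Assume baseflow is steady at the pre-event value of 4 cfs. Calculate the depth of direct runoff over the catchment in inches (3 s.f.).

Direct runoff: 0.0, 2.0, 3.0, 5.0, 18.0, 23.0, 29.0, 37.0, 22.0, 13.0, 0.0 cfs; ΣQ_DR = 152.0 cfs.
V = ΣQ_DR · Δt = 152.0 × 900 s = 1.368 × 10^5 ft³.
Over A = 0.0341 mi², depth = V / A = 1.73 in.

d ≈ 1.73 in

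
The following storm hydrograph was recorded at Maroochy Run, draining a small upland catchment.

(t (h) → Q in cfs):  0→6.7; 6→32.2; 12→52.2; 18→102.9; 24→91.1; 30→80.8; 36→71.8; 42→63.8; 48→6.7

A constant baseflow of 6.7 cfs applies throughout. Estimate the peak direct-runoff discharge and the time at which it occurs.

Q_p = 96.2 cfs at t = 18 h

Subtracting baseflow gives direct-runoff ordinates: 0.0, 25.5, 45.5, 96.2, 84.4, 74.1, 65.1, 57.1, 0.0 cfs.
The maximum is 96.2 cfs, occurring at the reading for t = 18 h.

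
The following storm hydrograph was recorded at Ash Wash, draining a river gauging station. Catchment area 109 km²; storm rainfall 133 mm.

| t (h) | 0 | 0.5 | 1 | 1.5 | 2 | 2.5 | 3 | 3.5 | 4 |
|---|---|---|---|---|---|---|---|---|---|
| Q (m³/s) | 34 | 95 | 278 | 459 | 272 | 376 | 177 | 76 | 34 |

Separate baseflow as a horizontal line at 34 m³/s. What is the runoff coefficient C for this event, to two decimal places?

ΣQ_DR = 1495 m³/s; V = ΣQ_DR·Δt = 2.691 × 10^6 m³.
Runoff depth d = V / A = 24.69 mm.
C = d / P = 24.69 / 133 = 0.19.

C ≈ 0.19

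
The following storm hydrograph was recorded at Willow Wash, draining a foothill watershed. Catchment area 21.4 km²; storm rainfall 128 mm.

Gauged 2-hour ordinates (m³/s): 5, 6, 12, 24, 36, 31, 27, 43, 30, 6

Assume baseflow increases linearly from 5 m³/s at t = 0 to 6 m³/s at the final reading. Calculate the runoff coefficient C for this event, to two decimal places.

C ≈ 0.43

ΣQ_DR = 165.0 m³/s; V = ΣQ_DR·Δt = 1.188 × 10^6 m³.
Runoff depth d = V / A = 55.51 mm.
C = d / P = 55.51 / 128 = 0.43.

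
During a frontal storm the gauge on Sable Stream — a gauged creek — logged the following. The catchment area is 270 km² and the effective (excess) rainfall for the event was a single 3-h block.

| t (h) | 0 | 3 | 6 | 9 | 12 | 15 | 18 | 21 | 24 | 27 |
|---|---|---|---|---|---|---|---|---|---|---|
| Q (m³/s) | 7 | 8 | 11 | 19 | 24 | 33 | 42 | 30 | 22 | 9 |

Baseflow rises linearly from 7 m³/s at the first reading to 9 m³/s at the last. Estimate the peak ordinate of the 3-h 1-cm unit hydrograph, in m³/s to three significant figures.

Direct runoff: 0.00, 0.78, 3.56, 11.33, 16.11, 24.89, 33.67, 21.44, 13.22, 0.00 m³/s; ΣQ_DR = 125.0 m³/s, peak = 33.67 m³/s.
Runoff depth d = ΣQ_DR·Δt / A = 125.0 × 10800 / (270 km²) = 5.000 mm.
The 1-cm UH is the DRH scaled by (10 mm)/d, so U_p = 33.67 × 10/5.000 = 67.3 m³/s.

U_p ≈ 67.3 m³/s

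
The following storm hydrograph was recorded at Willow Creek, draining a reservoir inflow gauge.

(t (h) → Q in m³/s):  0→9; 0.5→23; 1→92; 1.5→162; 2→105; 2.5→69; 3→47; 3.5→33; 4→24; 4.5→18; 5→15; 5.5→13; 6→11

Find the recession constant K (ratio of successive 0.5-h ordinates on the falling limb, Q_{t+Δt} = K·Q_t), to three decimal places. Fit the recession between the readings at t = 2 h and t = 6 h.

Using the recession-limb readings at t = 2 h and t = 6 h: Q falls from 105 to 11 m³/s over 8 intervals.
K = (Q₂/Q₁)^(1/8) = (11/105)^(1/8) = 0.754.

K ≈ 0.754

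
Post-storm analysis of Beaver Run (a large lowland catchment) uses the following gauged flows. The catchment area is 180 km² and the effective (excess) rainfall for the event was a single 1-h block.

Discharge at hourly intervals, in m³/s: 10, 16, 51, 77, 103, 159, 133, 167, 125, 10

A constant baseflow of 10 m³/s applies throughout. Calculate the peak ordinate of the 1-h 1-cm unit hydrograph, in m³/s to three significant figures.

U_p ≈ 105 m³/s

Direct runoff: 0.0, 6.0, 41.0, 67.0, 93.0, 149.0, 123.0, 157.0, 115.0, 0.0 m³/s; ΣQ_DR = 751.0 m³/s, peak = 157.0 m³/s.
Runoff depth d = ΣQ_DR·Δt / A = 751.0 × 3600 / (180 km²) = 15.02 mm.
The 1-cm UH is the DRH scaled by (10 mm)/d, so U_p = 157.0 × 10/15.02 = 105 m³/s.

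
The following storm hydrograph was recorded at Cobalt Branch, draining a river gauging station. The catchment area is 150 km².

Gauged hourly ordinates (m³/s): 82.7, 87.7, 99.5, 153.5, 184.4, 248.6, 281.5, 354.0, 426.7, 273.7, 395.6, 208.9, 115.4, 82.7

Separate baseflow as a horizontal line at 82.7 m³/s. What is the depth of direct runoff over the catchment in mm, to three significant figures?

d ≈ 44.1 mm

Direct runoff: 0.0, 5.0, 16.8, 70.8, 101.7, 165.9, 198.8, 271.3, 344.0, 191.0, 312.9, 126.2, 32.7, 0.0 m³/s; ΣQ_DR = 1837 m³/s.
V = ΣQ_DR · Δt = 1837 × 3600 s = 6.614 × 10^6 m³.
Over A = 150 km², depth = V / A = 44.1 mm.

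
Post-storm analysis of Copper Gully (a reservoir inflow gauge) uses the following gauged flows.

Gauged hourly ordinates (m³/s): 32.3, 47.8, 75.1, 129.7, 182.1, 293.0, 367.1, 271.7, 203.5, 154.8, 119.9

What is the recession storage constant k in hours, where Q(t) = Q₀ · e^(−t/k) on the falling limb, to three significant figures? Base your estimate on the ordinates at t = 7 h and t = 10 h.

k ≈ 3.67 h

On the falling limb, Q drops from 271.7 to 119.9 m³/s between t = 7 h and t = 10 h (Δt = 3 h).
k = −Δt / ln(Q₂/Q₁) = −3 / ln(119.9/271.7) = 3.67 h.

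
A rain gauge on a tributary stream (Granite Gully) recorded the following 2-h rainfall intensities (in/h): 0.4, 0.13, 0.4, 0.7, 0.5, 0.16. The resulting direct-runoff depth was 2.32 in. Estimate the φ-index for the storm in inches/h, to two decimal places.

Only the 4 blocks with intensity above φ contribute runoff: 0.4, 0.4, 0.7, 0.5 in/h.
Σ(I−φ)·Δt = d  ⇒  (0.4+0.4+0.7+0.5 − 4φ)·2 = 2.32
φ = (2.000 − 2.32/2) / 4 = 0.21 in/h.

φ ≈ 0.21 in/h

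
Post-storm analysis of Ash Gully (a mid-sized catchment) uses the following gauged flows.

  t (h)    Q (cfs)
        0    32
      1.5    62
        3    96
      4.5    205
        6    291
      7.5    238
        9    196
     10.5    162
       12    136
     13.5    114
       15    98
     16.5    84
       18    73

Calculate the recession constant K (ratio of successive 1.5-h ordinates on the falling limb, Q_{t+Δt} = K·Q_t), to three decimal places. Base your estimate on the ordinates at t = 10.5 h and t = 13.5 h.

K ≈ 0.839

Using the recession-limb readings at t = 10.5 h and t = 13.5 h: Q falls from 162 to 114 cfs over 2 intervals.
K = (Q₂/Q₁)^(1/2) = (114/162)^(1/2) = 0.839.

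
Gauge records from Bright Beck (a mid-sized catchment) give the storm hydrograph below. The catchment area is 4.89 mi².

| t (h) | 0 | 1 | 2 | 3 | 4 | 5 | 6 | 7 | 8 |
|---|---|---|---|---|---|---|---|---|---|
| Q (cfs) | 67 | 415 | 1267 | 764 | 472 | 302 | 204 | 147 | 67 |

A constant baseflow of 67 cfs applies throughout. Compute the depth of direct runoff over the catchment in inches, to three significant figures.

Direct runoff: 0.0, 348.0, 1200.0, 697.0, 405.0, 235.0, 137.0, 80.0, 0.0 cfs; ΣQ_DR = 3102 cfs.
V = ΣQ_DR · Δt = 3102 × 3600 s = 1.117 × 10^7 ft³.
Over A = 4.89 mi², depth = V / A = 0.983 in.

d ≈ 0.983 in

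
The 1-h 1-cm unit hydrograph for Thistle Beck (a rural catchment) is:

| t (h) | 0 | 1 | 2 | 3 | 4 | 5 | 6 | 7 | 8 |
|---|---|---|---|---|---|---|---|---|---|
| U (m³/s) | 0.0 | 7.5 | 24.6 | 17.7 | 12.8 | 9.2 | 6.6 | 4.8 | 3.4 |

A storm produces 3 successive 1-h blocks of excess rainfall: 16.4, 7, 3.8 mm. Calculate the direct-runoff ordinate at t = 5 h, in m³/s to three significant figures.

Q ≈ 30.8 m³/s

By discrete convolution, Q_j = Σ (P_i / 10 mm) · U_{j−i}.
At t = 5 h (j=5): Q = (16.4/10)·9.2 + (7/10)·12.8 + (3.8/10)·17.7 = 30.8 m³/s.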